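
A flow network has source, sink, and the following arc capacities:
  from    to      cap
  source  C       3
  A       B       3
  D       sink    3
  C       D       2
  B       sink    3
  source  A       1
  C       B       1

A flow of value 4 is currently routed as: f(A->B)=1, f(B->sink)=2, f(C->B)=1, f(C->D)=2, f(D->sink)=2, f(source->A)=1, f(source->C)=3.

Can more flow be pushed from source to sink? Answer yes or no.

Residual reachable from source: {source}; sink is not reachable.
Saturated cut: source->C, source->A with total capacity 4 = current flow value. Flow is maximum.

No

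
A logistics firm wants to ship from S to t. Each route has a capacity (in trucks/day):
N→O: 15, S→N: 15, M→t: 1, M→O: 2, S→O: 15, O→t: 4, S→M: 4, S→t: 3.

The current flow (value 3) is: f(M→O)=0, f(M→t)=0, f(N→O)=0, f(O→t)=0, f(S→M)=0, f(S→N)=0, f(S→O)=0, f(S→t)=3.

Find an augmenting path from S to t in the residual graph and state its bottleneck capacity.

Residual along S→M→t: S→M: 4, M→t: 1.
Bottleneck = min = 1.

S→M→t, bottleneck 1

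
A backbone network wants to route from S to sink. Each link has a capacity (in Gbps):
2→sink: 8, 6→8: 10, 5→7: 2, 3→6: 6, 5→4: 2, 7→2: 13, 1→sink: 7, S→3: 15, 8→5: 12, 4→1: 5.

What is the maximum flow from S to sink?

4

Augment S→3→6→8→5→7→2→sink: bottleneck 2. Total 2.
Augment S→3→6→8→5→4→1→sink: bottleneck 2. Total 4.
No augmenting path remains in the residual graph.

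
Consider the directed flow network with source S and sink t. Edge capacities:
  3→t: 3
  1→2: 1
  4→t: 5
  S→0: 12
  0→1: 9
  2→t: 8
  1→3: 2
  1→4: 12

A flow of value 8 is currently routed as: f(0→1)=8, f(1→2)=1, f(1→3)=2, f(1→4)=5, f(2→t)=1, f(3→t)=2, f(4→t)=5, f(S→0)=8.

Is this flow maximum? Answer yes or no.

Residual reachable from S: {0, 1, 4, S}; t is not reachable.
Saturated cut: 1→2, 1→3, 4→t with total capacity 8 = current flow value. Flow is maximum.

Yes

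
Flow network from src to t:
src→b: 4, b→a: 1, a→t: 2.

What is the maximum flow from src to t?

1

Augment src→b→a→t: bottleneck 1. Total 1.
No augmenting path remains in the residual graph.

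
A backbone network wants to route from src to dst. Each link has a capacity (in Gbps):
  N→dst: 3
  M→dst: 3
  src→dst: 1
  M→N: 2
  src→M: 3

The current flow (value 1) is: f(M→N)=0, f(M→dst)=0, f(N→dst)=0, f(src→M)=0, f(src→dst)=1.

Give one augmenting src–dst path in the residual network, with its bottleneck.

src→M→dst, bottleneck 3

Residual along src→M→dst: src→M: 3, M→dst: 3.
Bottleneck = min = 3.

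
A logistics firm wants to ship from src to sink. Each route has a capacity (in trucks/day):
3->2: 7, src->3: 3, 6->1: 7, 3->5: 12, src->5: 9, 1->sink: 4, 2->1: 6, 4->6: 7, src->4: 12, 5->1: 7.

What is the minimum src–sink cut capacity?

Max flow = 4 (via 1 augmenting path).
In the residual at optimum, the set reachable from src is {1, 2, 3, 4, 5, 6, src}.
Cut edges: 1->sink (cap 4). Sum = 4.

4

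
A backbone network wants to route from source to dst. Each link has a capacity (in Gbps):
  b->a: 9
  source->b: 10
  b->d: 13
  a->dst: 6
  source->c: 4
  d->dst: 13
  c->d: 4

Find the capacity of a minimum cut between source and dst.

14

Max flow = 14 (via 3 augmenting paths).
In the residual at optimum, the set reachable from source is {source}.
Cut edges: source->b (cap 10), source->c (cap 4). Sum = 14.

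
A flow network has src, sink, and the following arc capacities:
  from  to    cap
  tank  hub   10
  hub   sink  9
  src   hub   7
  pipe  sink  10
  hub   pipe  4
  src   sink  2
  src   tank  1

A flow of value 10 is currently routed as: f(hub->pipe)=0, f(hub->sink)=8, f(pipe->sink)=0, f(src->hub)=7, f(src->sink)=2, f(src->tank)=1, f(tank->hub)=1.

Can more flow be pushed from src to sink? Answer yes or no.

No

Residual reachable from src: {src}; sink is not reachable.
Saturated cut: src->tank, src->hub, src->sink with total capacity 10 = current flow value. Flow is maximum.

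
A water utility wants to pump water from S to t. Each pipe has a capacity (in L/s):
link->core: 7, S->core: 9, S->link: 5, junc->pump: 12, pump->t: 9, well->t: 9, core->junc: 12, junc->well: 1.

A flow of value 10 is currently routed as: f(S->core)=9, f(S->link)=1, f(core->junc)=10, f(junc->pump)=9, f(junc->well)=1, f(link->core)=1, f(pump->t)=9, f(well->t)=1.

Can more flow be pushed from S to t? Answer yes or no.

Residual reachable from S: {S, core, junc, link, pump}; t is not reachable.
Saturated cut: junc->well, pump->t with total capacity 10 = current flow value. Flow is maximum.

No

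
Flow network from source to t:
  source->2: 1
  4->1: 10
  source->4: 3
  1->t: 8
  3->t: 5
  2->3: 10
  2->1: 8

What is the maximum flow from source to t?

4

Augment source->4->1->t: bottleneck 3. Total 3.
Augment source->2->1->t: bottleneck 1. Total 4.
No augmenting path remains in the residual graph.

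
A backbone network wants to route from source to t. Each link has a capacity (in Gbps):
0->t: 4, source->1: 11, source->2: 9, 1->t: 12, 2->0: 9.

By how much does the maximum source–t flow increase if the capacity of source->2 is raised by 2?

Original max flow = 15.
Edge source->2 does not cross the min cut (source side {0, 2, source}), so extra capacity there cannot help.
New max flow = 15. Increase = 0.

0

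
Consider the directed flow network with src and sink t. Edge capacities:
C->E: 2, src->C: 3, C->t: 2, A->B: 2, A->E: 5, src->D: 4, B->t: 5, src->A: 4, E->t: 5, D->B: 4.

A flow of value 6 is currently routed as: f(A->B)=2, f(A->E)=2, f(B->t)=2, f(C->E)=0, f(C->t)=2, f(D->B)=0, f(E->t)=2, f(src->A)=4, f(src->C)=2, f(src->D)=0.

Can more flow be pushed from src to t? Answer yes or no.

Residual path src->D->B->t has bottleneck 3 > 0.
Pushing 3 along it raises the flow to 9, so the given flow is not maximum.

Yes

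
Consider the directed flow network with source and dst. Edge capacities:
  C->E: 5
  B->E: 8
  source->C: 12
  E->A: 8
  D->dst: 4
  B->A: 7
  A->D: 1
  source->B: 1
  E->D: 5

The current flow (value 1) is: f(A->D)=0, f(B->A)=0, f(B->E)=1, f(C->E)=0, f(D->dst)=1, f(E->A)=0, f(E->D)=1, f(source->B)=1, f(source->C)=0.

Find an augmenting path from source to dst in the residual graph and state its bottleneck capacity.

source->C->E->D->dst, bottleneck 3

Residual along source->C->E->D->dst: source->C: 12, C->E: 5, E->D: 4, D->dst: 3.
Bottleneck = min = 3.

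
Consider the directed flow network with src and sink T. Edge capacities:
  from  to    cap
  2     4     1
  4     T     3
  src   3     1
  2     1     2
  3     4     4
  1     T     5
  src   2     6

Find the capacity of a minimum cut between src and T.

4

Max flow = 4 (via 3 augmenting paths).
In the residual at optimum, the set reachable from src is {2, src}.
Cut edges: src->3 (cap 1), 2->4 (cap 1), 2->1 (cap 2). Sum = 4.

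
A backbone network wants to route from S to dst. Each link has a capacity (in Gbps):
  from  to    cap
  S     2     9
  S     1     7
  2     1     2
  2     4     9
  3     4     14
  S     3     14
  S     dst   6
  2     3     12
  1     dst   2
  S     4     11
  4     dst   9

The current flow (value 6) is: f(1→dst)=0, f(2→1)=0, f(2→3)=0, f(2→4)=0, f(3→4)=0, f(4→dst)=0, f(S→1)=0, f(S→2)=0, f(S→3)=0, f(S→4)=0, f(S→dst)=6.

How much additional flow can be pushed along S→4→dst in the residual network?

Residual capacities along the path: S→4: 11, 4→dst: 9.
Minimum is 9.

9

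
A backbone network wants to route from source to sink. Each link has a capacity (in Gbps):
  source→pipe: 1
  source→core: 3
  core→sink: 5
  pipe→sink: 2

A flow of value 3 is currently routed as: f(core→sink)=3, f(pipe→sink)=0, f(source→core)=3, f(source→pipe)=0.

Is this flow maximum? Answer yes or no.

Residual path source→pipe→sink has bottleneck 1 > 0.
Pushing 1 along it raises the flow to 4, so the given flow is not maximum.

No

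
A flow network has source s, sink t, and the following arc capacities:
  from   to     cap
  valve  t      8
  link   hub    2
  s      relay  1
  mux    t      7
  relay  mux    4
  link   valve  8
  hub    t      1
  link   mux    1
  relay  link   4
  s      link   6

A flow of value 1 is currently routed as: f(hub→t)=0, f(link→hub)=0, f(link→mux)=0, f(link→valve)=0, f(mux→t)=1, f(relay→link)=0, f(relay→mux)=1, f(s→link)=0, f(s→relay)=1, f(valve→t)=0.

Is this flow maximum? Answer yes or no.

Residual path s→link→valve→t has bottleneck 6 > 0.
Pushing 6 along it raises the flow to 7, so the given flow is not maximum.

No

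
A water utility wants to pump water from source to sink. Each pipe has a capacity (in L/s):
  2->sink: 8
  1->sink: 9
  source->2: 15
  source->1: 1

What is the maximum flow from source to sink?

9

Augment source->2->sink: bottleneck 8. Total 8.
Augment source->1->sink: bottleneck 1. Total 9.
No augmenting path remains in the residual graph.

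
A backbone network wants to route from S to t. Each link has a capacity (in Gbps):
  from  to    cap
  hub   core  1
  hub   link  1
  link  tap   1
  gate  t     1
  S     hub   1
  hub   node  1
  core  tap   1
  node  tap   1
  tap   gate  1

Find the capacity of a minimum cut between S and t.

1

Max flow = 1 (via 1 augmenting path).
In the residual at optimum, the set reachable from S is {S}.
Cut edges: S->hub (cap 1). Sum = 1.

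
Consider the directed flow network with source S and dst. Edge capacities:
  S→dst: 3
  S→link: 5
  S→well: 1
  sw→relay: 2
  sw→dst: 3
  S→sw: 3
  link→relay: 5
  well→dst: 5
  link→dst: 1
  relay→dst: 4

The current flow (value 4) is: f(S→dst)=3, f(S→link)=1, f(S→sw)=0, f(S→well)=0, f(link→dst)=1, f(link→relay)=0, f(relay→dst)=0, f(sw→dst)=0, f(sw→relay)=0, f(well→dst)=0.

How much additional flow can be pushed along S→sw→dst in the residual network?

Residual capacities along the path: S→sw: 3, sw→dst: 3.
Minimum is 3.

3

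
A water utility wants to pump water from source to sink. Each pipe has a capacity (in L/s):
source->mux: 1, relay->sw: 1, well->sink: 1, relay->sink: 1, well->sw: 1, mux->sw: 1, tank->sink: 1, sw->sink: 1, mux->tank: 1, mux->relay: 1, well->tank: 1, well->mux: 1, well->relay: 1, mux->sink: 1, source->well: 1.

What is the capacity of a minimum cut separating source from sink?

Max flow = 2 (via 2 augmenting paths).
In the residual at optimum, the set reachable from source is {source}.
Cut edges: source->well (cap 1), source->mux (cap 1). Sum = 2.

2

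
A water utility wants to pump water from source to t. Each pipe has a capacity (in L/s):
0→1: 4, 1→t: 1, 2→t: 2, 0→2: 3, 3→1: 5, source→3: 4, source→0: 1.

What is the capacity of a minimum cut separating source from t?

Max flow = 2 (via 2 augmenting paths).
In the residual at optimum, the set reachable from source is {1, 3, source}.
Cut edges: source→0 (cap 1), 1→t (cap 1). Sum = 2.

2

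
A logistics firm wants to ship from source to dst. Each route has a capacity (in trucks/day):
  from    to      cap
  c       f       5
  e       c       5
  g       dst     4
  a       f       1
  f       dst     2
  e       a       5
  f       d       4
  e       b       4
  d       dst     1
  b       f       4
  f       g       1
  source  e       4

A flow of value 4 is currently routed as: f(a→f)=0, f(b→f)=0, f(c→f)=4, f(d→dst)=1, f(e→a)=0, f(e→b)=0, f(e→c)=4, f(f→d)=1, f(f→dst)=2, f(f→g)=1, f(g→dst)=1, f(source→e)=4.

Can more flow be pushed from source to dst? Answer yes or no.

Residual reachable from source: {source}; dst is not reachable.
Saturated cut: source→e with total capacity 4 = current flow value. Flow is maximum.

No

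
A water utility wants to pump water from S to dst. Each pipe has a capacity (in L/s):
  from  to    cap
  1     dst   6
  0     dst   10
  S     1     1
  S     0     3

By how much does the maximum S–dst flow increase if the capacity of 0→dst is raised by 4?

0

Original max flow = 4.
Edge 0→dst does not cross the min cut (source side {S}), so extra capacity there cannot help.
New max flow = 4. Increase = 0.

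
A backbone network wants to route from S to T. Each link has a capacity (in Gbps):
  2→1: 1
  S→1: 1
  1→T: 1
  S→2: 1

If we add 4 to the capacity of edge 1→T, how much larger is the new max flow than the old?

Original max flow = 1.
After raising cap(1→T), augmenting paths through that edge carry 1 more unit.
New max flow = 2. Increase = 1.

1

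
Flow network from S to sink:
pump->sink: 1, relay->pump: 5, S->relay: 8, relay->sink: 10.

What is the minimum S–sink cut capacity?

Max flow = 8 (via 1 augmenting path).
In the residual at optimum, the set reachable from S is {S}.
Cut edges: S->relay (cap 8). Sum = 8.

8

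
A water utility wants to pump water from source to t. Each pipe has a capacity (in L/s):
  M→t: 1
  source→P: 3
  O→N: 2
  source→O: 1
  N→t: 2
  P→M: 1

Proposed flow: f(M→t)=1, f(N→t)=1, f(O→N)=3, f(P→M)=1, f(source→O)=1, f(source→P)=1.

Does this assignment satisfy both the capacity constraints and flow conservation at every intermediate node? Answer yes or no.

No

Capacity violated on O→N: flow 3 > capacity 2.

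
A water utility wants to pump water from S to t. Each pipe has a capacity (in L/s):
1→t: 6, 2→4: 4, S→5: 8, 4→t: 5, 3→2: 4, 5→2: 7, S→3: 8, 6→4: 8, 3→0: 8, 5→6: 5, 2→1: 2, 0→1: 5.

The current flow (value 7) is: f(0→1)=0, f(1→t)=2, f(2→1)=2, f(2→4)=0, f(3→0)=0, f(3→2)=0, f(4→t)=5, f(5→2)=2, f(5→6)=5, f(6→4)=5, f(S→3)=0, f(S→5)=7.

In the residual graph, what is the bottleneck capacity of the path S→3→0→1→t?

4

Residual capacities along the path: S→3: 8, 3→0: 8, 0→1: 5, 1→t: 4.
Minimum is 4.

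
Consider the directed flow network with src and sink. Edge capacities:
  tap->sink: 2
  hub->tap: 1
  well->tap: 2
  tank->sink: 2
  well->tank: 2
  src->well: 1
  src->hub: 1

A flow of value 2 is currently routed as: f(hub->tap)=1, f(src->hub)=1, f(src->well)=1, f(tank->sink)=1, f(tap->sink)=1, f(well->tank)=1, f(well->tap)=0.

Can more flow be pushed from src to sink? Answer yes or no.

Residual reachable from src: {src}; sink is not reachable.
Saturated cut: src->well, src->hub with total capacity 2 = current flow value. Flow is maximum.

No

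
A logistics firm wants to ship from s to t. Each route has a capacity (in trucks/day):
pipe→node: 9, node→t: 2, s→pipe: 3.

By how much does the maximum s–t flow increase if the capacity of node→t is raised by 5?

1

Original max flow = 2.
After raising cap(node→t), augmenting paths through that edge carry 1 more unit.
New max flow = 3. Increase = 1.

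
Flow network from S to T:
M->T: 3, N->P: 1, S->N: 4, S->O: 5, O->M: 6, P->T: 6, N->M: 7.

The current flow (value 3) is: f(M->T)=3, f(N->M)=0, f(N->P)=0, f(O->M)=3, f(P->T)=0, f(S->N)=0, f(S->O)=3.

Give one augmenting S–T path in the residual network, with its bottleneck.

Residual along S->N->P->T: S->N: 4, N->P: 1, P->T: 6.
Bottleneck = min = 1.

S->N->P->T, bottleneck 1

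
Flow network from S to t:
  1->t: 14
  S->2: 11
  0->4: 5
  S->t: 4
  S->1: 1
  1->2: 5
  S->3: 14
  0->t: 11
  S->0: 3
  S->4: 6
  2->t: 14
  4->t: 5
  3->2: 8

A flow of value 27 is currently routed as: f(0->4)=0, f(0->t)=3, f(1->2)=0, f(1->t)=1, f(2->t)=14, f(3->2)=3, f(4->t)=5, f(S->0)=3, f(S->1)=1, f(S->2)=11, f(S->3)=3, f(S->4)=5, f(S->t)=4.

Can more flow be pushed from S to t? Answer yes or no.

Residual reachable from S: {2, 3, 4, S}; t is not reachable.
Saturated cut: S->0, S->1, S->t, 4->t, 2->t with total capacity 27 = current flow value. Flow is maximum.

No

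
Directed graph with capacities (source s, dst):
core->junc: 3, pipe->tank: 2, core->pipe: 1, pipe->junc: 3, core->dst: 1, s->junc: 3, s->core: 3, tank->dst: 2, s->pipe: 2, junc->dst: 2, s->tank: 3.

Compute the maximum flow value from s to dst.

Augment s->core->dst: bottleneck 1. Total 1.
Augment s->tank->dst: bottleneck 2. Total 3.
Augment s->junc->dst: bottleneck 2. Total 5.
No augmenting path remains in the residual graph.

5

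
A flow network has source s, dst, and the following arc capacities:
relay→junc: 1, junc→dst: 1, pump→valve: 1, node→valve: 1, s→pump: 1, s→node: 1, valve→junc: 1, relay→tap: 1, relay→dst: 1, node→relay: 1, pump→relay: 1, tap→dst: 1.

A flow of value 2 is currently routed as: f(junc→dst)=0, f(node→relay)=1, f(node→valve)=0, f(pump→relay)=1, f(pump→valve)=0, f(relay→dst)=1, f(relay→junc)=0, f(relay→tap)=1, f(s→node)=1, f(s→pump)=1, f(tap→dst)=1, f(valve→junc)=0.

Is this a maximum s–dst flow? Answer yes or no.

Yes

Residual reachable from s: {s}; dst is not reachable.
Saturated cut: s→node, s→pump with total capacity 2 = current flow value. Flow is maximum.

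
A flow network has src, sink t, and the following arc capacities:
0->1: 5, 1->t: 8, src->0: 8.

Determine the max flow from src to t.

Augment src->0->1->t: bottleneck 5. Total 5.
No augmenting path remains in the residual graph.

5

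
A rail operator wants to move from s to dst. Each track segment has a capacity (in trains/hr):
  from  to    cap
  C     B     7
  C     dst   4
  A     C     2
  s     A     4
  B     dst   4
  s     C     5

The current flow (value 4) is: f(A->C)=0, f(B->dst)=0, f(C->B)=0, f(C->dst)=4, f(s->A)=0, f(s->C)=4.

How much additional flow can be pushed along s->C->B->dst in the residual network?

1

Residual capacities along the path: s->C: 1, C->B: 7, B->dst: 4.
Minimum is 1.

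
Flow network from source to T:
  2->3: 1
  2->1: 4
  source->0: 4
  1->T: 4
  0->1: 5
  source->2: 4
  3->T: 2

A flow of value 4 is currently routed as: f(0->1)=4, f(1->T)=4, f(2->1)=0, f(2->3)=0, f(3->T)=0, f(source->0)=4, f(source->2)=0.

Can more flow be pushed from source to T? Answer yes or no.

Residual path source->2->3->T has bottleneck 1 > 0.
Pushing 1 along it raises the flow to 5, so the given flow is not maximum.

Yes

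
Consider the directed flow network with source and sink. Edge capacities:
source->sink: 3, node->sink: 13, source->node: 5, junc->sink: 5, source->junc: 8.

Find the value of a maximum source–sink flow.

Augment source->sink: bottleneck 3. Total 3.
Augment source->junc->sink: bottleneck 5. Total 8.
Augment source->node->sink: bottleneck 5. Total 13.
No augmenting path remains in the residual graph.

13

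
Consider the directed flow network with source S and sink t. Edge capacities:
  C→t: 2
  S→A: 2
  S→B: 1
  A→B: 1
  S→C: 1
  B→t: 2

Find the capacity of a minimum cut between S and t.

3

Max flow = 3 (via 3 augmenting paths).
In the residual at optimum, the set reachable from S is {A, S}.
Cut edges: S→C (cap 1), S→B (cap 1), A→B (cap 1). Sum = 3.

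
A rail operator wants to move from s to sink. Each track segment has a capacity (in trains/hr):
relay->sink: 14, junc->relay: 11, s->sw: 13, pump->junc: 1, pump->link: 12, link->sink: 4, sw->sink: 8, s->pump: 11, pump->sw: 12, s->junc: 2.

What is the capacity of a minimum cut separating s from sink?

15

Max flow = 15 (via 4 augmenting paths).
In the residual at optimum, the set reachable from s is {link, pump, s, sw}.
Cut edges: s->junc (cap 2), pump->junc (cap 1), link->sink (cap 4), sw->sink (cap 8). Sum = 15.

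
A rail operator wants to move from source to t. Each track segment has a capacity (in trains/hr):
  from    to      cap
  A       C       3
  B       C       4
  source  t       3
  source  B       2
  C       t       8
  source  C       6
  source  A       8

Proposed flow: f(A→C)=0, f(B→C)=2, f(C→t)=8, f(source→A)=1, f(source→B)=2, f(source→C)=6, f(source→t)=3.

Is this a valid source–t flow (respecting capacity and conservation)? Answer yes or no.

Conservation fails at A: inflow 1 ≠ outflow 0.

No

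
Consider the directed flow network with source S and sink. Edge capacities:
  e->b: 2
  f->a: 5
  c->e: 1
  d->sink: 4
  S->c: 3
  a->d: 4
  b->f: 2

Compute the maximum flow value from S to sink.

1

Augment S->c->e->b->f->a->d->sink: bottleneck 1. Total 1.
No augmenting path remains in the residual graph.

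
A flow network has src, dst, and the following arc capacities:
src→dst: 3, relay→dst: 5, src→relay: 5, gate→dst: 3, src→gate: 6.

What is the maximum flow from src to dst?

11

Augment src→dst: bottleneck 3. Total 3.
Augment src→relay→dst: bottleneck 5. Total 8.
Augment src→gate→dst: bottleneck 3. Total 11.
No augmenting path remains in the residual graph.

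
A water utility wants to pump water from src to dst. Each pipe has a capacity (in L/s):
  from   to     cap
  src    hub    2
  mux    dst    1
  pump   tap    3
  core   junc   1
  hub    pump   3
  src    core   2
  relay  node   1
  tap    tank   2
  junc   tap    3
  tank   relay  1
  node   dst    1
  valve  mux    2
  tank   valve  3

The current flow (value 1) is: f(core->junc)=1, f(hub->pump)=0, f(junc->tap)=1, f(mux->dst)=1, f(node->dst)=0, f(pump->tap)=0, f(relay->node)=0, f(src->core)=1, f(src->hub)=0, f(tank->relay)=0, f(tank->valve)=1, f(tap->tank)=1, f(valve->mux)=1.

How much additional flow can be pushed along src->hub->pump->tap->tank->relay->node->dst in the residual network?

Residual capacities along the path: src->hub: 2, hub->pump: 3, pump->tap: 3, tap->tank: 1, tank->relay: 1, relay->node: 1, node->dst: 1.
Minimum is 1.

1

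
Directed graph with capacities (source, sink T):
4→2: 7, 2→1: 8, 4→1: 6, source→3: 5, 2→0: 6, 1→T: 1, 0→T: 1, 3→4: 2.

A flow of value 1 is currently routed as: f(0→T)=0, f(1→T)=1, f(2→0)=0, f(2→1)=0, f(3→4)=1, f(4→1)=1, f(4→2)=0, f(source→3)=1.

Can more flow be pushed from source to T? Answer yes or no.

Yes

Residual path source→3→4→2→0→T has bottleneck 1 > 0.
Pushing 1 along it raises the flow to 2, so the given flow is not maximum.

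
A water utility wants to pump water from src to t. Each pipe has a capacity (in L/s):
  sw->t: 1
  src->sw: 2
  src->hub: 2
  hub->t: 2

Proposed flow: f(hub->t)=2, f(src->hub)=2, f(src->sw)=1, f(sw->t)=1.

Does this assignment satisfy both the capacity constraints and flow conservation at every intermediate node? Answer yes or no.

Yes

Every edge has 0 ≤ f(e) ≤ cap(e).
At each intermediate node, inflow equals outflow.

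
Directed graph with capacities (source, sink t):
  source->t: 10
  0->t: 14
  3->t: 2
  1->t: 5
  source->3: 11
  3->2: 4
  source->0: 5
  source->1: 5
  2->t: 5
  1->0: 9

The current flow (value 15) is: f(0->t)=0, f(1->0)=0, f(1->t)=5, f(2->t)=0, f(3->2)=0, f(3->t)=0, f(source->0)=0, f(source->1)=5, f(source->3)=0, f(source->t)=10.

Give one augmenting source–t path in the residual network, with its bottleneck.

source->3->t, bottleneck 2

Residual along source->3->t: source->3: 11, 3->t: 2.
Bottleneck = min = 2.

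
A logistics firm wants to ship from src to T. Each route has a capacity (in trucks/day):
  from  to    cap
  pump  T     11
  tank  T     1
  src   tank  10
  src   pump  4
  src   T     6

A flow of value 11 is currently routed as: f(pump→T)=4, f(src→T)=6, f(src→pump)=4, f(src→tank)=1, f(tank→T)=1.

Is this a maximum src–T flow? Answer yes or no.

Residual reachable from src: {src, tank}; T is not reachable.
Saturated cut: src→pump, src→T, tank→T with total capacity 11 = current flow value. Flow is maximum.

Yes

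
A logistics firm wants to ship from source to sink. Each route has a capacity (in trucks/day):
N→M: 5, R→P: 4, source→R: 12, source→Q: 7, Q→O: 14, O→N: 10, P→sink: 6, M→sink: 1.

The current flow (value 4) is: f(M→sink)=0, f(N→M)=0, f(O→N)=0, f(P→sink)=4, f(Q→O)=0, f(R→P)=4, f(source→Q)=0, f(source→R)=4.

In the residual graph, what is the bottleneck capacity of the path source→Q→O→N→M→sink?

Residual capacities along the path: source→Q: 7, Q→O: 14, O→N: 10, N→M: 5, M→sink: 1.
Minimum is 1.

1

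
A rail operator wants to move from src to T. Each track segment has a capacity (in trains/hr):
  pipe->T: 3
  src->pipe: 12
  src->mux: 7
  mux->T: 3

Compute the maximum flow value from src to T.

6

Augment src->mux->T: bottleneck 3. Total 3.
Augment src->pipe->T: bottleneck 3. Total 6.
No augmenting path remains in the residual graph.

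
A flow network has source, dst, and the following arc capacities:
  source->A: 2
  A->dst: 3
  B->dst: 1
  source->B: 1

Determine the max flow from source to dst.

3

Augment source->A->dst: bottleneck 2. Total 2.
Augment source->B->dst: bottleneck 1. Total 3.
No augmenting path remains in the residual graph.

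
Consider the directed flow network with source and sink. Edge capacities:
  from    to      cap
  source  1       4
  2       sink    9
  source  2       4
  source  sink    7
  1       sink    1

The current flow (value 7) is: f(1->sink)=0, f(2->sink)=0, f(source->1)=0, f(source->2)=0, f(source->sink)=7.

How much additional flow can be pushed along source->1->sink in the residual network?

1

Residual capacities along the path: source->1: 4, 1->sink: 1.
Minimum is 1.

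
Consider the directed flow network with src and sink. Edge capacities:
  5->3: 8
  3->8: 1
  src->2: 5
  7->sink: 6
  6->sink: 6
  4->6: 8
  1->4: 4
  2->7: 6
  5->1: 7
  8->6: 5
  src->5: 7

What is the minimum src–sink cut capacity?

Max flow = 10 (via 3 augmenting paths).
In the residual at optimum, the set reachable from src is {1, 3, 5, src}.
Cut edges: 3->8 (cap 1), 1->4 (cap 4), src->2 (cap 5). Sum = 10.

10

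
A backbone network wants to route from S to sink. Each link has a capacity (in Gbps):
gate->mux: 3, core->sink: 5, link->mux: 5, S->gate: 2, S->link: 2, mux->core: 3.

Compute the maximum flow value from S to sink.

Augment S->gate->mux->core->sink: bottleneck 2. Total 2.
Augment S->link->mux->core->sink: bottleneck 1. Total 3.
No augmenting path remains in the residual graph.

3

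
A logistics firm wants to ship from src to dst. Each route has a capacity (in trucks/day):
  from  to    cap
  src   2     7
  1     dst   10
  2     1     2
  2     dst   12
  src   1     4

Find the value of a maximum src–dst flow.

11

Augment src→2→dst: bottleneck 7. Total 7.
Augment src→1→dst: bottleneck 4. Total 11.
No augmenting path remains in the residual graph.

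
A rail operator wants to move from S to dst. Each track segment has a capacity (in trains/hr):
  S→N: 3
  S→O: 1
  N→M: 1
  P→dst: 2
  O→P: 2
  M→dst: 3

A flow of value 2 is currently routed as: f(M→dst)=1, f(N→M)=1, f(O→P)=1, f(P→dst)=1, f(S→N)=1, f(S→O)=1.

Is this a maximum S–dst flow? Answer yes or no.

Residual reachable from S: {N, S}; dst is not reachable.
Saturated cut: N→M, S→O with total capacity 2 = current flow value. Flow is maximum.

Yes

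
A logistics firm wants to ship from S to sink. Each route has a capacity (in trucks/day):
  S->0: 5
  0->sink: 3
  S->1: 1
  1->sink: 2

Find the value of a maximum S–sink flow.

4

Augment S->1->sink: bottleneck 1. Total 1.
Augment S->0->sink: bottleneck 3. Total 4.
No augmenting path remains in the residual graph.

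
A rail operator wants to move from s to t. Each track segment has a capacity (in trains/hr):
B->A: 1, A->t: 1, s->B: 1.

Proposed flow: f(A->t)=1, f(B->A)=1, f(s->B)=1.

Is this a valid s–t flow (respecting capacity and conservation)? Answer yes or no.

Yes

Every edge has 0 ≤ f(e) ≤ cap(e).
At each intermediate node, inflow equals outflow.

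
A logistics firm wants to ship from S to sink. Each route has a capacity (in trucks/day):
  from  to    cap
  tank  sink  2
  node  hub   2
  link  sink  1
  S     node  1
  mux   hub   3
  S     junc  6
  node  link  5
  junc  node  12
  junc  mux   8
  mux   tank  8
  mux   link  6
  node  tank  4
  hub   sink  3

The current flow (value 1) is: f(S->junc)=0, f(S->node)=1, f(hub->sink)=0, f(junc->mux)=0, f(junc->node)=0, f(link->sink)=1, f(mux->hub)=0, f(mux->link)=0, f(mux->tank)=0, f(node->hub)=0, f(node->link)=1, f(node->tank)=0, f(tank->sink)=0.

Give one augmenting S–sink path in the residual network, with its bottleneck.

S->junc->mux->tank->sink, bottleneck 2

Residual along S->junc->mux->tank->sink: S->junc: 6, junc->mux: 8, mux->tank: 8, tank->sink: 2.
Bottleneck = min = 2.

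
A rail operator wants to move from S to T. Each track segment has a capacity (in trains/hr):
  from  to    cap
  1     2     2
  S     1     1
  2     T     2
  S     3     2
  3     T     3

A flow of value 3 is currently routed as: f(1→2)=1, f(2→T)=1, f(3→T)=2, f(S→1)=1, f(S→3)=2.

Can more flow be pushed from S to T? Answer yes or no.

Residual reachable from S: {S}; T is not reachable.
Saturated cut: S→1, S→3 with total capacity 3 = current flow value. Flow is maximum.

No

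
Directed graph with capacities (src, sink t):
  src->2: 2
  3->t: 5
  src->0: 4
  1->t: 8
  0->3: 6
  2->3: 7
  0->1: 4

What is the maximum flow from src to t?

Augment src->2->3->t: bottleneck 2. Total 2.
Augment src->0->3->t: bottleneck 3. Total 5.
Augment src->0->1->t: bottleneck 1. Total 6.
No augmenting path remains in the residual graph.

6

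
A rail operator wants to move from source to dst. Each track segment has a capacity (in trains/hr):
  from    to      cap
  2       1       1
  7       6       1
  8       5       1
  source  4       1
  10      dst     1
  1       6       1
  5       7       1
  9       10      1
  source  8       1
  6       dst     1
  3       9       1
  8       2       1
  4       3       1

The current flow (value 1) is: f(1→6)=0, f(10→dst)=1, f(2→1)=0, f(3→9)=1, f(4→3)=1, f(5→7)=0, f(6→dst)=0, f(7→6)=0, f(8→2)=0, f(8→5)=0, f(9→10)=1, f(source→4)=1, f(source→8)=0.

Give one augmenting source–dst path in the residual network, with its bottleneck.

source→8→5→7→6→dst, bottleneck 1

Residual along source→8→5→7→6→dst: source→8: 1, 8→5: 1, 5→7: 1, 7→6: 1, 6→dst: 1.
Bottleneck = min = 1.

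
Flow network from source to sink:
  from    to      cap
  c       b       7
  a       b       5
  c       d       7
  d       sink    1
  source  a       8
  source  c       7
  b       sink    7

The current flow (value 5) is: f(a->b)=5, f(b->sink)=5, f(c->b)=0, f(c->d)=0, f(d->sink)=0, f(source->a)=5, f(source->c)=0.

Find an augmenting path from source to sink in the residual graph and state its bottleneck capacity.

Residual along source->c->b->sink: source->c: 7, c->b: 7, b->sink: 2.
Bottleneck = min = 2.

source->c->b->sink, bottleneck 2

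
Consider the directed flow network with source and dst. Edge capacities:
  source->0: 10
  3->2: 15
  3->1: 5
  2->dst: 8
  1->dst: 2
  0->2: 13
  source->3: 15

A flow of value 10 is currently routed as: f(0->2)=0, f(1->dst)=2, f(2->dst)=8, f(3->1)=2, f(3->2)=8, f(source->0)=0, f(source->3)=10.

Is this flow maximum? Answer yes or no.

Residual reachable from source: {0, 1, 2, 3, source}; dst is not reachable.
Saturated cut: 1->dst, 2->dst with total capacity 10 = current flow value. Flow is maximum.

Yes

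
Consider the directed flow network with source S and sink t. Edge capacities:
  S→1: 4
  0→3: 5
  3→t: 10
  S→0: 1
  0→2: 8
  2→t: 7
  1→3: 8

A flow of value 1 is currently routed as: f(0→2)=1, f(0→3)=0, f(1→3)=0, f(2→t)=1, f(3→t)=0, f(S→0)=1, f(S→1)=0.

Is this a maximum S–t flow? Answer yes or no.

No

Residual path S→1→3→t has bottleneck 4 > 0.
Pushing 4 along it raises the flow to 5, so the given flow is not maximum.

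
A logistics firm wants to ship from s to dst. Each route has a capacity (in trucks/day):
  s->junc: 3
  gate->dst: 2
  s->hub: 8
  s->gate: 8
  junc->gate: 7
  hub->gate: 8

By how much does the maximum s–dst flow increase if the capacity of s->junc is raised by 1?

Original max flow = 2.
Edge s->junc does not cross the min cut (source side {gate, hub, junc, s}), so extra capacity there cannot help.
New max flow = 2. Increase = 0.

0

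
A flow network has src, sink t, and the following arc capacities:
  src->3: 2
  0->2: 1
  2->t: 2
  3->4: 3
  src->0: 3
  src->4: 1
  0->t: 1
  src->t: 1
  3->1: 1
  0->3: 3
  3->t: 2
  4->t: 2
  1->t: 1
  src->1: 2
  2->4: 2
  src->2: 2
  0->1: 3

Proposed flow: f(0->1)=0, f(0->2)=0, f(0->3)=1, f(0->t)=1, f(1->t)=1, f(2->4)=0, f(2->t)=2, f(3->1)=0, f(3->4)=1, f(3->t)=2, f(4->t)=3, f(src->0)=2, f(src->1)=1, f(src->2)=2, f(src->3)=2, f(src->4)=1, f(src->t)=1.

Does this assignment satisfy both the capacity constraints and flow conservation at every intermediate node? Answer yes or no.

Capacity violated on 4->t: flow 3 > capacity 2.

No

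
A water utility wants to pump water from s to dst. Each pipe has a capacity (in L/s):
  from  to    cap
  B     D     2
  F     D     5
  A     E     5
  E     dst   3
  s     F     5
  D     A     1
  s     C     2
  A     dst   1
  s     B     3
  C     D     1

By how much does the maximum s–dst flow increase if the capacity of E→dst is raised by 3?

0

Original max flow = 1.
Edge E→dst does not cross the min cut (source side {B, C, D, F, s}), so extra capacity there cannot help.
New max flow = 1. Increase = 0.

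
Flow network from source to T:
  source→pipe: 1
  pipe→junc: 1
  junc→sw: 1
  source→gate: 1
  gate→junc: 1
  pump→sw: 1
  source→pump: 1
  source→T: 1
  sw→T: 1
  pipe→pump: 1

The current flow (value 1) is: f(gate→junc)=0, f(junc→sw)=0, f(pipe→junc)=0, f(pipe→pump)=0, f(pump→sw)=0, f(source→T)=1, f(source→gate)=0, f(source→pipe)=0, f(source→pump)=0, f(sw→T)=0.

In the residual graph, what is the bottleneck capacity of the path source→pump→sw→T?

1

Residual capacities along the path: source→pump: 1, pump→sw: 1, sw→T: 1.
Minimum is 1.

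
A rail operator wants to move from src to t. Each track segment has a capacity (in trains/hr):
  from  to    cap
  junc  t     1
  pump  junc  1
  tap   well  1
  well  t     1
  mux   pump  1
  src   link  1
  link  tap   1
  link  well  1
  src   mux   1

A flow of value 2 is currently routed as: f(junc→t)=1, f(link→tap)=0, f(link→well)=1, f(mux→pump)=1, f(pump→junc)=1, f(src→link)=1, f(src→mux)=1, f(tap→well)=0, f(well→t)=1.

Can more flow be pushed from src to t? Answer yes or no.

Residual reachable from src: {src}; t is not reachable.
Saturated cut: src→link, src→mux with total capacity 2 = current flow value. Flow is maximum.

No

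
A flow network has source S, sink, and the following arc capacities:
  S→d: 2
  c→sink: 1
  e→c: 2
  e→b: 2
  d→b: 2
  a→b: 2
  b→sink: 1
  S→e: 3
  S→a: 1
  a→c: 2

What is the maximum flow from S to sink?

Augment S→a→c→sink: bottleneck 1. Total 1.
Augment S→d→b→sink: bottleneck 1. Total 2.
No augmenting path remains in the residual graph.

2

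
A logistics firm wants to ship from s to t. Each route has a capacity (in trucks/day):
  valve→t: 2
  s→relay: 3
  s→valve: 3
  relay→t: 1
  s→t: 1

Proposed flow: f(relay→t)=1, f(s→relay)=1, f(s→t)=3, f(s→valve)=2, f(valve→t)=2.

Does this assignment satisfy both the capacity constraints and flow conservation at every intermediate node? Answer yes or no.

Capacity violated on s→t: flow 3 > capacity 1.

No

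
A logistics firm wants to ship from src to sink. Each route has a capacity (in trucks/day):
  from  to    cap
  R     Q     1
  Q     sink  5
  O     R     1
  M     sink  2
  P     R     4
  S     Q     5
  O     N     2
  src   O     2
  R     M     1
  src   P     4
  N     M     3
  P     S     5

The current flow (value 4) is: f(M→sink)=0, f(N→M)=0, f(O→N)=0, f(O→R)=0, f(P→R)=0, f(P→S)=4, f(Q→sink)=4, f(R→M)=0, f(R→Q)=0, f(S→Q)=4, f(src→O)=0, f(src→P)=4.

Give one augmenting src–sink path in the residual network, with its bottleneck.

src→O→R→Q→sink, bottleneck 1

Residual along src→O→R→Q→sink: src→O: 2, O→R: 1, R→Q: 1, Q→sink: 1.
Bottleneck = min = 1.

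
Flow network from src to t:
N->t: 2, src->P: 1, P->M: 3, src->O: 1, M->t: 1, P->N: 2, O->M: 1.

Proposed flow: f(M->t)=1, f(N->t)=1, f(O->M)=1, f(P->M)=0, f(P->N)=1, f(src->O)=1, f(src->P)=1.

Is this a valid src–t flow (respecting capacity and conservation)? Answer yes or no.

Yes

Every edge has 0 ≤ f(e) ≤ cap(e).
At each intermediate node, inflow equals outflow.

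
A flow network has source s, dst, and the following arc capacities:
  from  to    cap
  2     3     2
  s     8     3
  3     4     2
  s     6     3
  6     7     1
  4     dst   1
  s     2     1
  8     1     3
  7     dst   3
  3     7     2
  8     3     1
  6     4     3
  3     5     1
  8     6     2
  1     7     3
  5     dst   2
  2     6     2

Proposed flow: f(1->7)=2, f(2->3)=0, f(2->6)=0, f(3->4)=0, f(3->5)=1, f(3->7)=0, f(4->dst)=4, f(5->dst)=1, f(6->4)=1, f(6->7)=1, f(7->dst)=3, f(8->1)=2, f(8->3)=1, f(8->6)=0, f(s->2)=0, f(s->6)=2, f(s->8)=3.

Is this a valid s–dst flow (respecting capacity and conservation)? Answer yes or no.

No

Capacity violated on 4->dst: flow 4 > capacity 1.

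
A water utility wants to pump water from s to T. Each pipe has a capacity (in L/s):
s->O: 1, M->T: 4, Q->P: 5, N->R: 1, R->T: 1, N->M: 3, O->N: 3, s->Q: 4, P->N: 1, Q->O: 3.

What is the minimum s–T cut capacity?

4

Max flow = 4 (via 3 augmenting paths).
In the residual at optimum, the set reachable from s is {O, P, Q, s}.
Cut edges: O->N (cap 3), P->N (cap 1). Sum = 4.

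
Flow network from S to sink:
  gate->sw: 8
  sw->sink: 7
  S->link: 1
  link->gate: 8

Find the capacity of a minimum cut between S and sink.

Max flow = 1 (via 1 augmenting path).
In the residual at optimum, the set reachable from S is {S}.
Cut edges: S->link (cap 1). Sum = 1.

1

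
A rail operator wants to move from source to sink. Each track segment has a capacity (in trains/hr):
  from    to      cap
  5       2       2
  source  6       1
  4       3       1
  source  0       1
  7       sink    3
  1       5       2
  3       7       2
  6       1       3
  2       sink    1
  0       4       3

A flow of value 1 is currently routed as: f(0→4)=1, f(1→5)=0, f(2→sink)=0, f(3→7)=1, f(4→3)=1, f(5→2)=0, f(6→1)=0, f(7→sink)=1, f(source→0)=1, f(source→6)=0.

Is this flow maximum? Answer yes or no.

Residual path source→6→1→5→2→sink has bottleneck 1 > 0.
Pushing 1 along it raises the flow to 2, so the given flow is not maximum.

No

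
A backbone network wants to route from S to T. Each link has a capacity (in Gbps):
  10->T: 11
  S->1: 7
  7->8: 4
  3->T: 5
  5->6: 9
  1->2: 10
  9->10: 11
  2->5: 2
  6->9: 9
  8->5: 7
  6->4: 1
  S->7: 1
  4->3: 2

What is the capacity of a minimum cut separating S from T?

Max flow = 3 (via 3 augmenting paths).
In the residual at optimum, the set reachable from S is {1, 2, S}.
Cut edges: S->7 (cap 1), 2->5 (cap 2). Sum = 3.

3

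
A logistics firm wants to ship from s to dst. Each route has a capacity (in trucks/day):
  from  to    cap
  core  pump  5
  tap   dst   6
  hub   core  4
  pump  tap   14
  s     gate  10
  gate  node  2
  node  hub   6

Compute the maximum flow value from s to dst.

2

Augment s→gate→node→hub→core→pump→tap→dst: bottleneck 2. Total 2.
No augmenting path remains in the residual graph.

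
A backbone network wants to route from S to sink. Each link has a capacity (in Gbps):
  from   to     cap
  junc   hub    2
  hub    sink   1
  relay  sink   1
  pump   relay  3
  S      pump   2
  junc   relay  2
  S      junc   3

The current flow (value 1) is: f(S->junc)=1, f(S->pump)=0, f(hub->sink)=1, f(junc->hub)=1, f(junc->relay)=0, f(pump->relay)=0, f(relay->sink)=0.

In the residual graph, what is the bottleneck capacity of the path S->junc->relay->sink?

Residual capacities along the path: S->junc: 2, junc->relay: 2, relay->sink: 1.
Minimum is 1.

1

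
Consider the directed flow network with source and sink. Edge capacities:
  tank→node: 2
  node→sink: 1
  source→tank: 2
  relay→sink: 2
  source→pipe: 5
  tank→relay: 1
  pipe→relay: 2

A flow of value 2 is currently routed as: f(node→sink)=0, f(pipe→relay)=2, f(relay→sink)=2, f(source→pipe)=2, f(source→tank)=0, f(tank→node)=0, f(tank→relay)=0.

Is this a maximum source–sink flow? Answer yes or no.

No

Residual path source→tank→node→sink has bottleneck 1 > 0.
Pushing 1 along it raises the flow to 3, so the given flow is not maximum.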